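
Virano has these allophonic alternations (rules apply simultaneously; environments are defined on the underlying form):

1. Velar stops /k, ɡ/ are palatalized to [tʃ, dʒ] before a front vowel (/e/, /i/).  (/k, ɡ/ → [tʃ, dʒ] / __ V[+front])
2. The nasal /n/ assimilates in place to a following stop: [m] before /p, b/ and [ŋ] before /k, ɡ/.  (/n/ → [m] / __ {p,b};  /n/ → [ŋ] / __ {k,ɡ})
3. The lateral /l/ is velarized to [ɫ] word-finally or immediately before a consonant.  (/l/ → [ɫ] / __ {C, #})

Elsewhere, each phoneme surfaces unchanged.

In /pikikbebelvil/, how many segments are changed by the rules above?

Segments that undergo a rule: /k/ → [tʃ] (rule 1); /l/ → [ɫ] (rule 3); /l/ → [ɫ] (rule 3).
All other segments surface unchanged.

3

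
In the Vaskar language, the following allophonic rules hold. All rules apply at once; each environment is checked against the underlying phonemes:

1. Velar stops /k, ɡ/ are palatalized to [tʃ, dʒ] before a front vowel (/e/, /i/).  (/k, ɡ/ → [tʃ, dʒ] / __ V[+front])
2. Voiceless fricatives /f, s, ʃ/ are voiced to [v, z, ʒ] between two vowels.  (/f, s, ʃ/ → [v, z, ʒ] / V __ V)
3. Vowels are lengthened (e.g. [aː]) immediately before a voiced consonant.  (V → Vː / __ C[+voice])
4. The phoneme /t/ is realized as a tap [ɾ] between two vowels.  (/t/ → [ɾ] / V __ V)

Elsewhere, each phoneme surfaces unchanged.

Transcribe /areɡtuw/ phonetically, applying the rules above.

/a/ (word-initial) occurs before a voiced consonant → [aː] by rule 3.
/r/ (between /a/ and /e/) is unaffected → [r].
Rule 3 applies to /e/ (between /r/ and /ɡ/: before a voiced consonant) → [eː].
/ɡ/ — between /e/ and /t/; rule 1 does not apply here → [ɡ].
/t/ (between /ɡ/ and /u/) is in the target of rule 4 but the environment (between two vowels) is not met → [t].
/u/ — between /t/ and /w/, before a voiced consonant — surfaces as [uː] (rule 3).
/w/ (word-final) is unaffected → [w].

[aːreːɡtuːw]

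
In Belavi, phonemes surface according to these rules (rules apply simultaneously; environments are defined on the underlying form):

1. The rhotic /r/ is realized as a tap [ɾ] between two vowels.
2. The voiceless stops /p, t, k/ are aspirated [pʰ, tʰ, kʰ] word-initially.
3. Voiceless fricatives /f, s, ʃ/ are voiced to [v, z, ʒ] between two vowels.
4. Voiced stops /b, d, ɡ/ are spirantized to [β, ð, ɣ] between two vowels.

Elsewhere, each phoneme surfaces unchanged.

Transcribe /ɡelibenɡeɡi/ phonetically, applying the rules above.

/ɡ/ (word-initial) is in the target of rule 4 but the environment (between two vowels) is not met → [ɡ].
/e/ stays [e].
/l/ — not in any rule's target class → [l].
/i/ (between /l/ and /b/): no rule targets it → [i].
/b/ meets the environment for rule 4 (between two vowels) → [β].
/e/ (between /b/ and /n/): no rule targets it → [e].
/n/ — not in any rule's target class → [n].
/ɡ/ (between /n/ and /e/) fails the environment for rule 4, so it stays [ɡ].
/e/ (between /ɡ/ and /ɡ/): no rule targets it → [e].
/ɡ/ meets the environment for rule 4 (between two vowels) → [ɣ].
/i/ — not in any rule's target class → [i].

[ɡeliβenɡeɣi]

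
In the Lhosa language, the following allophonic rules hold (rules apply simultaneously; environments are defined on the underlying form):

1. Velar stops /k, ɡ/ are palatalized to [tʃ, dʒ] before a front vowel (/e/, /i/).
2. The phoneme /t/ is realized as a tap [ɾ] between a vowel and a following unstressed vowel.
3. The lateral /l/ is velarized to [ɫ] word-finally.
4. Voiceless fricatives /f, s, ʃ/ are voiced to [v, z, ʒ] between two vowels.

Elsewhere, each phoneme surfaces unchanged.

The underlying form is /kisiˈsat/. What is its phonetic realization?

[tʃiziˈzat]

/k/ (word-initial) occurs before a front vowel → [tʃ] by rule 1.
/i/ (between /k/ and /s/): no rule targets it → [i].
/s/ (between /i/ and /i/) occurs between two vowels → [z] by rule 4.
/i/ (between /s/ and /s/) is unaffected → [i].
/s/ meets the environment for rule 4 (between two vowels) → [z].
/a/ stays [a].
/t/ (word-final): rule 2 targets it, but not between a vowel and a following unstressed vowel → unchanged [t].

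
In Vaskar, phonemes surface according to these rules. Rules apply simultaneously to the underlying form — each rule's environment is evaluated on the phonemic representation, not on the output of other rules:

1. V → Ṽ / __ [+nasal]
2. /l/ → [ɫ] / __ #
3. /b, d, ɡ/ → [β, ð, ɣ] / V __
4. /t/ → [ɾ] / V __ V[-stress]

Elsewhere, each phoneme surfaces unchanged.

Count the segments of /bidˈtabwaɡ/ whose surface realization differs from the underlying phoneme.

3

Segments that undergo a rule: /d/ → [ð] (rule 3); /b/ → [β] (rule 3); /ɡ/ → [ɣ] (rule 3).
All other segments surface unchanged.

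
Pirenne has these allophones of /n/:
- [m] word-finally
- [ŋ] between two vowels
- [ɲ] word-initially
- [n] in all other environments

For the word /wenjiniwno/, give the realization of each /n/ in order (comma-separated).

Occurrence 1 (position 3): no conditioning environment matches → elsewhere allophone [n].
Occurrence 2 (position 6): between two vowels → [ŋ].
Occurrence 3 (position 9): no conditioning environment matches → elsewhere allophone [n].

[n], [ŋ], [n]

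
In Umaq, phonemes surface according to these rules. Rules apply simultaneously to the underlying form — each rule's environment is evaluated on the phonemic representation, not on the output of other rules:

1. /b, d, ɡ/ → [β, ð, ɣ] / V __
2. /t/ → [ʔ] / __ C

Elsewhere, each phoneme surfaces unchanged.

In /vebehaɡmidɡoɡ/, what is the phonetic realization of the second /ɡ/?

/ɡ/ (between /d/ and /o/) fails the environment for rule 1, so it stays [ɡ].

[ɡ]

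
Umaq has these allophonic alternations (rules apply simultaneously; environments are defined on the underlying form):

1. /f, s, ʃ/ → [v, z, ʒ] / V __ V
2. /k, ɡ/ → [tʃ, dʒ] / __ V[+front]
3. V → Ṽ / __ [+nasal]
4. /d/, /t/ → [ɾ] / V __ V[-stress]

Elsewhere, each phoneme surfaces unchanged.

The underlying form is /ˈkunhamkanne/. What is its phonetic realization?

/k/ (word-initial) is in the target of rule 2 but the environment (before a front vowel) is not met → [k].
/u/ (between /k/ and /n/) occurs before a nasal consonant → [ũ] by rule 3.
/a/ — between /h/ and /m/, before a nasal consonant — surfaces as [ã] (rule 3).
/k/ (between /m/ and /a/) is in the target of rule 2 but the environment (before a front vowel) is not met → [k].
/a/ (between /k/ and /n/) occurs before a nasal consonant → [ã] by rule 3.
/e/ (word-final) fails the environment for rule 3, so it stays [e].

[ˈkũnhãmkãnne]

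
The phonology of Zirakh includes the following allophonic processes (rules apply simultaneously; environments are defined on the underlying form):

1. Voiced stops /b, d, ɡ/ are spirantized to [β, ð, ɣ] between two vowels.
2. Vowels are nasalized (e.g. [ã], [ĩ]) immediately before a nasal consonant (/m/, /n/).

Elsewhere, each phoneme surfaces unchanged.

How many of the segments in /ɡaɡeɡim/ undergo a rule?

Segments that undergo a rule: /ɡ/ → [ɣ] (rule 1); /ɡ/ → [ɣ] (rule 1); /i/ → [ĩ] (rule 2).
All other segments surface unchanged.

3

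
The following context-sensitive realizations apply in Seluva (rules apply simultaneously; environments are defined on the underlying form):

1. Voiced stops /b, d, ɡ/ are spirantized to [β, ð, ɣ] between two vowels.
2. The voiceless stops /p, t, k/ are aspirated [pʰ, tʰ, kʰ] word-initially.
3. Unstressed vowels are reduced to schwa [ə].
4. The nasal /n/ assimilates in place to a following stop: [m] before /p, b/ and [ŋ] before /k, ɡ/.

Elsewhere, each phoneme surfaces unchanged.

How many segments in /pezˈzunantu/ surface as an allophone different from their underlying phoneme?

4

Segments that undergo a rule: /p/ → [pʰ] (rule 2); /e/ → [ə] (rule 3); /a/ → [ə] (rule 3); /u/ → [ə] (rule 3).
All other segments surface unchanged.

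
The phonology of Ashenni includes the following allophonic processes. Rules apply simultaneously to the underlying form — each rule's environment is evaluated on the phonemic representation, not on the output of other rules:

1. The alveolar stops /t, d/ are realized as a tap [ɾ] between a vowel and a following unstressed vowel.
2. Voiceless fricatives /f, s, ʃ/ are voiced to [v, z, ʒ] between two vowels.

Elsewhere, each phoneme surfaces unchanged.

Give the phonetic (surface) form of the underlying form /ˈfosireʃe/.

/f/ — word-initial; rule 2 does not apply here → [f].
/o/ stays [o].
/s/ meets the environment for rule 2 (between two vowels) → [z].
/i/ (between /s/ and /r/): no rule targets it → [i].
/r/ stays [r].
/e/ stays [e].
/ʃ/ meets the environment for rule 2 (between two vowels) → [ʒ].
/e/ stays [e].

[ˈfozireʒe]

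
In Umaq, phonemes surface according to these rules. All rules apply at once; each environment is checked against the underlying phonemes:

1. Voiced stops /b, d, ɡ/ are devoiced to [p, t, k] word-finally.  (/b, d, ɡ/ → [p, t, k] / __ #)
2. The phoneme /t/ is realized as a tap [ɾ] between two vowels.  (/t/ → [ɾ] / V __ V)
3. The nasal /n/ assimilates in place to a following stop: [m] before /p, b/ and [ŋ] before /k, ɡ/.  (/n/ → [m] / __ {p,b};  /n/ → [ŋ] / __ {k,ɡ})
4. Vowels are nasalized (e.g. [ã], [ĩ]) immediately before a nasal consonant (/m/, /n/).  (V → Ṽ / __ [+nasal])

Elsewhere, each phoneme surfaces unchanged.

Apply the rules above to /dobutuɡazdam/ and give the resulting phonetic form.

/d/ (word-initial): rule 1 targets it, but not word-finally → unchanged [d].
/o/ (between /d/ and /b/) fails the environment for rule 4, so it stays [o].
/b/ (between /o/ and /u/): rule 1 targets it, but not word-finally → unchanged [b].
/u/ (between /b/ and /t/) fails the environment for rule 4, so it stays [u].
Rule 2 applies to /t/ (between /u/ and /u/: between two vowels) → [ɾ].
/u/ (between /t/ and /ɡ/): rule 4 targets it, but not before a nasal consonant → unchanged [u].
/ɡ/ — between /u/ and /a/; rule 1 does not apply here → [ɡ].
/a/ (between /ɡ/ and /z/): rule 4 targets it, but not before a nasal consonant → unchanged [a].
/z/ (between /a/ and /d/) is unaffected → [z].
/d/ (between /z/ and /a/): rule 1 targets it, but not word-finally → unchanged [d].
/a/ meets the environment for rule 4 (before a nasal consonant) → [ã].
/m/ (word-final) is unaffected → [m].

[dobuɾuɡazdãm]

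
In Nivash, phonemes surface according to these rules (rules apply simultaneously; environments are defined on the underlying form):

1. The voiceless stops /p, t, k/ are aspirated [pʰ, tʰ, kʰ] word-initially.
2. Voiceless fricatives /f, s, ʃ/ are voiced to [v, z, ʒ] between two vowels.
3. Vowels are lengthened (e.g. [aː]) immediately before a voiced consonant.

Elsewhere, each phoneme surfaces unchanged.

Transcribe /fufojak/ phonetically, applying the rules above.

/f/ (word-initial): rule 2 targets it, but not between two vowels → unchanged [f].
/u/ (between /f/ and /f/) is in the target of rule 3 but the environment (before a voiced consonant) is not met → [u].
Rule 2 applies to /f/ (between /u/ and /o/: between two vowels) → [v].
/o/ — between /f/ and /j/, before a voiced consonant — surfaces as [oː] (rule 3).
/j/ stays [j].
/a/ — between /j/ and /k/; rule 3 does not apply here → [a].
/k/ (word-final) is in the target of rule 1 but the environment (word-initially) is not met → [k].

[fuvoːjak]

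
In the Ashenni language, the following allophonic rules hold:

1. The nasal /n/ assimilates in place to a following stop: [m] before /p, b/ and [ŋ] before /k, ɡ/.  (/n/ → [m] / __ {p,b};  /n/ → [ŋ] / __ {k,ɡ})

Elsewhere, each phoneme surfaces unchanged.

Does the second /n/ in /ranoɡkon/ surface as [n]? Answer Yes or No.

/n/ — word-final; rule 1 does not apply here → [n].
The actual realization is [n], which matches [n].

Yes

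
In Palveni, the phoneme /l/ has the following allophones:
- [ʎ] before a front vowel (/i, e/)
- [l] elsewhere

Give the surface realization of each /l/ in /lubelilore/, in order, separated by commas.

Occurrence 1 (position 1): no conditioning environment matches → elsewhere allophone [l].
Occurrence 2 (position 5): before a front vowel (/i, e/) → [ʎ].
Occurrence 3 (position 7): no conditioning environment matches → elsewhere allophone [l].

[l], [ʎ], [l]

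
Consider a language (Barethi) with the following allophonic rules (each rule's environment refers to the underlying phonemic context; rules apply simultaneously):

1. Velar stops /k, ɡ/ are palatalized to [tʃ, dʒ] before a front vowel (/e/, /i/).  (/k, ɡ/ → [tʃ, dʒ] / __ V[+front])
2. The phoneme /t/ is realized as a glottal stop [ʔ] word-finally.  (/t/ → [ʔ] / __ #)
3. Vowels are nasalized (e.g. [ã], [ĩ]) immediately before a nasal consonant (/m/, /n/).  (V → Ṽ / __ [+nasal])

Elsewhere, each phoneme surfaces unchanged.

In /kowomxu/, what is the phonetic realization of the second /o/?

/o/ (between /w/ and /m/) occurs before a nasal consonant → [õ] by rule 3.

[õ]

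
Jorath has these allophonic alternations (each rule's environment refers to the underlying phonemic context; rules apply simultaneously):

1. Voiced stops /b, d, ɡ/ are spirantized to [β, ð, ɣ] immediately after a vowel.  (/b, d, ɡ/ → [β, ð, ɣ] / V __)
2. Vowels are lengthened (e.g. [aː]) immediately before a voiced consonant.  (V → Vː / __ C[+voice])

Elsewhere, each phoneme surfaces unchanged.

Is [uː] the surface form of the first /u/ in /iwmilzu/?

No

/u/ (word-final) is in the target of rule 2 but the environment (before a voiced consonant) is not met → [u].
The actual realization is [u], not [uː].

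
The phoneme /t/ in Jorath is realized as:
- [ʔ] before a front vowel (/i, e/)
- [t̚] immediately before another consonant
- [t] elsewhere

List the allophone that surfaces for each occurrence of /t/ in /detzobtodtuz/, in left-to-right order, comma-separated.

Occurrence 1 (position 3): immediately before another consonant → [t̚].
Occurrence 2 (position 7): no conditioning environment matches → elsewhere allophone [t].
Occurrence 3 (position 10): no conditioning environment matches → elsewhere allophone [t].

[t̚], [t], [t]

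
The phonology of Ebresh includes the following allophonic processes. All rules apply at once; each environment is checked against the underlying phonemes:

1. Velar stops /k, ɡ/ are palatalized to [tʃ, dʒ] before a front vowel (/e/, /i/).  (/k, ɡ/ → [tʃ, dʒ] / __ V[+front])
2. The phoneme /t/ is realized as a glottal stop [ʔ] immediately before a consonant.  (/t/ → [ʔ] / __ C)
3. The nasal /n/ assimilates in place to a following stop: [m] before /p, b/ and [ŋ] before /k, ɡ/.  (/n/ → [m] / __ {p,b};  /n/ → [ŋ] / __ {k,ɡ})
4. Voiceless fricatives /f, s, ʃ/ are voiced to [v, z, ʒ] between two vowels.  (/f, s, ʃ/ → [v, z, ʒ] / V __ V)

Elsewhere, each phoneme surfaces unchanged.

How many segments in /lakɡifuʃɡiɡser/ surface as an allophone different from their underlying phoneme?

3

Segments that undergo a rule: /ɡ/ → [dʒ] (rule 1); /f/ → [v] (rule 4); /ɡ/ → [dʒ] (rule 1).
All other segments surface unchanged.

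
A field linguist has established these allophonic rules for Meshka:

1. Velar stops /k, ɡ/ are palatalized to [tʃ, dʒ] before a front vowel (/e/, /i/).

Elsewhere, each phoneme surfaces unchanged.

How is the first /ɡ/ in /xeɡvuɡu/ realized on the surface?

/ɡ/ — between /e/ and /v/; rule 1 does not apply here → [ɡ].

[ɡ]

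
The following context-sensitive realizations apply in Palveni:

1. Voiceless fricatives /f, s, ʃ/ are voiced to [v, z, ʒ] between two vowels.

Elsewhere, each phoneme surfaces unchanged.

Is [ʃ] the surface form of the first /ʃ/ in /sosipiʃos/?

No

/ʃ/ (between /i/ and /o/) occurs between two vowels → [ʒ] by rule 1.
The actual realization is [ʒ], not [ʃ].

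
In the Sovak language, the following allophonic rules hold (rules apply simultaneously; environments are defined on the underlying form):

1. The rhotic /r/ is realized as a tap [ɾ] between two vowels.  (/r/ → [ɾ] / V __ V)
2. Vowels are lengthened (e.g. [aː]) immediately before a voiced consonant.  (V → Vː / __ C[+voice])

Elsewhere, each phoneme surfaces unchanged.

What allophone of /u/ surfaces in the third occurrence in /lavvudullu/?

/u/ — word-final; rule 2 does not apply here → [u].

[u]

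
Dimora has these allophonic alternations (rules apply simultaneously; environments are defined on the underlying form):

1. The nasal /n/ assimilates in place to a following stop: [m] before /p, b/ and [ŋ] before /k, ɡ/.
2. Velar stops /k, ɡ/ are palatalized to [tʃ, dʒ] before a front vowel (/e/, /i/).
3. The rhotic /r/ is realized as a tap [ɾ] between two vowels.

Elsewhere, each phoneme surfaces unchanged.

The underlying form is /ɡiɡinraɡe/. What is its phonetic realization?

/ɡ/ meets the environment for rule 2 (before a front vowel) → [dʒ].
/i/ — not in any rule's target class → [i].
/ɡ/ (between /i/ and /i/): before a front vowel, so rule 2 applies → [dʒ].
/i/ stays [i].
/n/ (between /i/ and /r/): rule 1 targets it, but not before a labial or velar stop → unchanged [n].
/r/ (between /n/ and /a/) fails the environment for rule 3, so it stays [r].
/a/ (between /r/ and /ɡ/): no rule targets it → [a].
/ɡ/ — between /a/ and /e/, before a front vowel — surfaces as [dʒ] (rule 2).
/e/ stays [e].

[dʒidʒinradʒe]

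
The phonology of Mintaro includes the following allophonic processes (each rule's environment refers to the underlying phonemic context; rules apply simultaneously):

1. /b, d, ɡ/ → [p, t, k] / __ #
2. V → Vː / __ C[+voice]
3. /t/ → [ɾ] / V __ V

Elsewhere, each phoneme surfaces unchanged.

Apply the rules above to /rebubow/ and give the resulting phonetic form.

[reːbuːboːw]

/r/ (word-initial) is unaffected → [r].
/e/ meets the environment for rule 2 (before a voiced consonant) → [eː].
/b/ (between /e/ and /u/) is in the target of rule 1 but the environment (word-finally) is not met → [b].
Rule 2 applies to /u/ (between /b/ and /b/: before a voiced consonant) → [uː].
/b/ (between /u/ and /o/) is in the target of rule 1 but the environment (word-finally) is not met → [b].
/o/ meets the environment for rule 2 (before a voiced consonant) → [oː].
/w/ stays [w].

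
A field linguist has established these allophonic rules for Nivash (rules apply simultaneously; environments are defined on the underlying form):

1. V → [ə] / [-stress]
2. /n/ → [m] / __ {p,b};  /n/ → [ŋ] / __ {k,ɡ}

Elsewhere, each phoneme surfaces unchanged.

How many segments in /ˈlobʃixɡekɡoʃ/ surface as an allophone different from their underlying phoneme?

3

Segments that undergo a rule: /i/ → [ə] (rule 1); /e/ → [ə] (rule 1); /o/ → [ə] (rule 1).
All other segments surface unchanged.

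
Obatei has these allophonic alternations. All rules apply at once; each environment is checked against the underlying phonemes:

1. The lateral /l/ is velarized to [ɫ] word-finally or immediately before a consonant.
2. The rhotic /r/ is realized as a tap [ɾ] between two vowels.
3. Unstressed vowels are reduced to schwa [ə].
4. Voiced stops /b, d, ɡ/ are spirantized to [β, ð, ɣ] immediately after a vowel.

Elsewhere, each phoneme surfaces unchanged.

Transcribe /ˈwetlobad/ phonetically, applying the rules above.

[ˈwetləβəð]

/w/ stays [w].
/e/ (between /w/ and /t/): rule 3 targets it, but not in an unstressed syllable → unchanged [e].
/t/ stays [t].
/l/ — between /t/ and /o/; rule 1 does not apply here → [l].
/o/ meets the environment for rule 3 (in an unstressed syllable) → [ə].
Rule 4 applies to /b/ (between /o/ and /a/: immediately after a vowel) → [β].
/a/ (between /b/ and /d/) occurs in an unstressed syllable → [ə] by rule 3.
/d/ (word-final) occurs immediately after a vowel → [ð] by rule 4.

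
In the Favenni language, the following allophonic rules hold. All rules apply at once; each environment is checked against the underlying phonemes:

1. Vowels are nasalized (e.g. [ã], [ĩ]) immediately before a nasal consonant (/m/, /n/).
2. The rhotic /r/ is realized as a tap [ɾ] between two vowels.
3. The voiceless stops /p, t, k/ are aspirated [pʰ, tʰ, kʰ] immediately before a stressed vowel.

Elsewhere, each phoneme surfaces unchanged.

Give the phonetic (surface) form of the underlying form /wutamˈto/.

/w/ — not in any rule's target class → [w].
/u/ (between /w/ and /t/) is in the target of rule 1 but the environment (before a nasal consonant) is not met → [u].
/t/ (between /u/ and /a/) fails the environment for rule 3, so it stays [t].
/a/ — between /t/ and /m/, before a nasal consonant — surfaces as [ã] (rule 1).
/m/ (between /a/ and /t/) is unaffected → [m].
/t/ meets the environment for rule 3 (immediately before a stressed vowel) → [tʰ].
/o/ (word-final) fails the environment for rule 1, so it stays [o].

[wutãmˈtʰo]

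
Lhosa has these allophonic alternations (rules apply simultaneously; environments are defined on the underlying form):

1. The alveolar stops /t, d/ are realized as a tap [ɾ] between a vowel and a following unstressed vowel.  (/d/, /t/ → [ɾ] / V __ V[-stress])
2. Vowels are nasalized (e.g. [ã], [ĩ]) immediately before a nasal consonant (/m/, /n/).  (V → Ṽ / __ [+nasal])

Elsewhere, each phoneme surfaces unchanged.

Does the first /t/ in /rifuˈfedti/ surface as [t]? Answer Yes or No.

Yes

/t/ — between /d/ and /i/; rule 1 does not apply here → [t].
The actual realization is [t], which matches [t].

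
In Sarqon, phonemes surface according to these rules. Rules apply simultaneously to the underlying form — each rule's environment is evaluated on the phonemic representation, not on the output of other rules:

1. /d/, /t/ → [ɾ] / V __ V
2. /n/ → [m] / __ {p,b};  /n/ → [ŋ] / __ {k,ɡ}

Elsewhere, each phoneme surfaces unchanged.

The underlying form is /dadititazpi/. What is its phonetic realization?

/d/ (word-initial): rule 1 targets it, but not between two vowels → unchanged [d].
/a/ (between /d/ and /d/) is unaffected → [a].
/d/ (between /a/ and /i/): between two vowels, so rule 1 applies → [ɾ].
/i/ (between /d/ and /t/) is unaffected → [i].
/t/ — between /i/ and /i/, between two vowels — surfaces as [ɾ] (rule 1).
/i/ — not in any rule's target class → [i].
/t/ (between /i/ and /a/) occurs between two vowels → [ɾ] by rule 1.
/a/ stays [a].
/z/ stays [z].
/p/ — not in any rule's target class → [p].
/i/ stays [i].

[daɾiɾiɾazpi]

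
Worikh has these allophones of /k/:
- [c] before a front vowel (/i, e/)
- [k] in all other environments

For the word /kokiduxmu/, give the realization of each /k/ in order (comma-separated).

Occurrence 1 (position 1): no conditioning environment matches → elsewhere allophone [k].
Occurrence 2 (position 3): before a front vowel → [c].

[k], [c]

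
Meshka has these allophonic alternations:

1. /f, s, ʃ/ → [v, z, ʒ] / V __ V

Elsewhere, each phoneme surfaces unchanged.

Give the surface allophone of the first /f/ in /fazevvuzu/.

/f/ (word-initial): rule 1 targets it, but not between two vowels → unchanged [f].

[f]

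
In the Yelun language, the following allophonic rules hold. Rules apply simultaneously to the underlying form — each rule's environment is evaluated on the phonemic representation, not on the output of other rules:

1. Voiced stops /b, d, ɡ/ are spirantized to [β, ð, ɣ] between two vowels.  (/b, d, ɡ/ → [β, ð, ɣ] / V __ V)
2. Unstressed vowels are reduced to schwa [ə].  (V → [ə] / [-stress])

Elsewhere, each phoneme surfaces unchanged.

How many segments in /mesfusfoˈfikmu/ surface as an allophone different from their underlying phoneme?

4

Segments that undergo a rule: /e/ → [ə] (rule 2); /u/ → [ə] (rule 2); /o/ → [ə] (rule 2); /u/ → [ə] (rule 2).
All other segments surface unchanged.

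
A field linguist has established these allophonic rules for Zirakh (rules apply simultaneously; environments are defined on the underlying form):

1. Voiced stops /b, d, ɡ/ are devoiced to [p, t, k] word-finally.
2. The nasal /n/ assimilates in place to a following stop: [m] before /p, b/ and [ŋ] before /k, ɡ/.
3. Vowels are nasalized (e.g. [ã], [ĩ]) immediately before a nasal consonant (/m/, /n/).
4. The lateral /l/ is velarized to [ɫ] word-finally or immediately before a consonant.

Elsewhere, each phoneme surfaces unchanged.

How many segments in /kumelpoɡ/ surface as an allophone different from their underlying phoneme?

3

Segments that undergo a rule: /u/ → [ũ] (rule 3); /l/ → [ɫ] (rule 4); /ɡ/ → [k] (rule 1).
All other segments surface unchanged.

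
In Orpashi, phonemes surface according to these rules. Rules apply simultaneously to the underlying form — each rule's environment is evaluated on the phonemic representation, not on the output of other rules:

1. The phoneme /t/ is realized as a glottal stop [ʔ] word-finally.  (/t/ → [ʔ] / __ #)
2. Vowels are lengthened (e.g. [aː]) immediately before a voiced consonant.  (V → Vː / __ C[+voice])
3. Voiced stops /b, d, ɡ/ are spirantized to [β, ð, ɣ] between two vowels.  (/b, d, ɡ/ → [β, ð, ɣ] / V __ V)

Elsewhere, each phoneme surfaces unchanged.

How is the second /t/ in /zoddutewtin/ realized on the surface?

[t]

/t/ (between /w/ and /i/): rule 1 targets it, but not word-finally → unchanged [t].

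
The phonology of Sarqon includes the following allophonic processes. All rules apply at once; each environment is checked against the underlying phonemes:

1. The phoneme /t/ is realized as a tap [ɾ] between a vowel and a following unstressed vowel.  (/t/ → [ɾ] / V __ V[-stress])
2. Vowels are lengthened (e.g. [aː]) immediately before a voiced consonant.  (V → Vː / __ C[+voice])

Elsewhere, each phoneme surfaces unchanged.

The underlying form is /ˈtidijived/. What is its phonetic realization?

/t/ (word-initial): rule 1 targets it, but not between a vowel and a following unstressed vowel → unchanged [t].
/i/ — between /t/ and /d/, before a voiced consonant — surfaces as [iː] (rule 2).
/i/ (between /d/ and /j/) occurs before a voiced consonant → [iː] by rule 2.
/i/ meets the environment for rule 2 (before a voiced consonant) → [iː].
/e/ (between /v/ and /d/) occurs before a voiced consonant → [eː] by rule 2.

[ˈtiːdiːjiːveːd]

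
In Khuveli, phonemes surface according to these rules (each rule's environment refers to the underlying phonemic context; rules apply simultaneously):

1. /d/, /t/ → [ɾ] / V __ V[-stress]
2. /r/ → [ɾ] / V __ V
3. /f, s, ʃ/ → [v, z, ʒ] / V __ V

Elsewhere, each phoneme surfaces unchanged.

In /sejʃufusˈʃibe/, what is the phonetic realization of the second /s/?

[s]

/s/ (between /u/ and /ʃ/) fails the environment for rule 3, so it stays [s].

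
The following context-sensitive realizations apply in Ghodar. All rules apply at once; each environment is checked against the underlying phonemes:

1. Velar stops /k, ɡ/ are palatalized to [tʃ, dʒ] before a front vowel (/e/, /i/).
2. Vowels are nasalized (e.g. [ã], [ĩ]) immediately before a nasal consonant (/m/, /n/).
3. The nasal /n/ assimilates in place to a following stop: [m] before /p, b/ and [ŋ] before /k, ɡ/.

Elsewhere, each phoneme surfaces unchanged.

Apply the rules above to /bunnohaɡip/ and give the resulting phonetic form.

/u/ — between /b/ and /n/, before a nasal consonant — surfaces as [ũ] (rule 2).
/n/ (between /u/ and /n/): rule 3 targets it, but not before a labial or velar stop → unchanged [n].
/n/ — between /n/ and /o/; rule 3 does not apply here → [n].
/o/ (between /n/ and /h/) is in the target of rule 2 but the environment (before a nasal consonant) is not met → [o].
/a/ — between /h/ and /ɡ/; rule 2 does not apply here → [a].
/ɡ/ meets the environment for rule 1 (before a front vowel) → [dʒ].
/i/ (between /ɡ/ and /p/): rule 2 targets it, but not before a nasal consonant → unchanged [i].

[bũnnohadʒip]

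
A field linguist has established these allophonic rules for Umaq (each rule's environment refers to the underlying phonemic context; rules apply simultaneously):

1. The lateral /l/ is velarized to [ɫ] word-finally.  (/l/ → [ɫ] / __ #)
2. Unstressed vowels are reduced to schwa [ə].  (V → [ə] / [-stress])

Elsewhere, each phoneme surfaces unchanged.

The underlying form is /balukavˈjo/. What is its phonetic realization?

/a/ — between /b/ and /l/, in an unstressed syllable — surfaces as [ə] (rule 2).
/l/ (between /a/ and /u/): rule 1 targets it, but not word-finally → unchanged [l].
/u/ (between /l/ and /k/) occurs in an unstressed syllable → [ə] by rule 2.
/a/ (between /k/ and /v/): in an unstressed syllable, so rule 2 applies → [ə].
/o/ (word-final) is in the target of rule 2 but the environment (in an unstressed syllable) is not met → [o].

[bələkəvˈjo]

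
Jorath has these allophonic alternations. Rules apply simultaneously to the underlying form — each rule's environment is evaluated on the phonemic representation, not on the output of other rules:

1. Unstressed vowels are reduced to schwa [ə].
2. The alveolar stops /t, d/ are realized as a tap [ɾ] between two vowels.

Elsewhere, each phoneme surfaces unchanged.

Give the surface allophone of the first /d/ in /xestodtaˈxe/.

/d/ (between /o/ and /t/): rule 2 targets it, but not between two vowels → unchanged [d].

[d]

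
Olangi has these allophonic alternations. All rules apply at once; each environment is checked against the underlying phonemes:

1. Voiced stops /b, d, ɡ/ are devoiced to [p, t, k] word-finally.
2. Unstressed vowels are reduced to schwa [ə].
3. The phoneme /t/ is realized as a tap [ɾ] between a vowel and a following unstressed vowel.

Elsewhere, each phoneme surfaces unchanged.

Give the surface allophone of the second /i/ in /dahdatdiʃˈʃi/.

[i]

/i/ — word-final; rule 2 does not apply here → [i].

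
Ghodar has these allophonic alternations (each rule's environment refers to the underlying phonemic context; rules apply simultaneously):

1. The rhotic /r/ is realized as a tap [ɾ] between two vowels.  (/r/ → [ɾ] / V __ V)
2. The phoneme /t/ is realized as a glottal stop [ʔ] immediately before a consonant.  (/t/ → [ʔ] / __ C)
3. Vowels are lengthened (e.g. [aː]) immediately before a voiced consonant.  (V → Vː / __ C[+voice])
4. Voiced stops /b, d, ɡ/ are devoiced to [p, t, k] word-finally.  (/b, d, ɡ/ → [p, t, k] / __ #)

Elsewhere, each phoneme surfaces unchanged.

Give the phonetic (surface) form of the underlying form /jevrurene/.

/j/ — not in any rule's target class → [j].
/e/ (between /j/ and /v/) occurs before a voiced consonant → [eː] by rule 3.
/v/ (between /e/ and /r/): no rule targets it → [v].
/r/ — between /v/ and /u/; rule 1 does not apply here → [r].
/u/ meets the environment for rule 3 (before a voiced consonant) → [uː].
/r/ — between /u/ and /e/, between two vowels — surfaces as [ɾ] (rule 1).
/e/ (between /r/ and /n/): before a voiced consonant, so rule 3 applies → [eː].
/n/ stays [n].
/e/ (word-final): rule 3 targets it, but not before a voiced consonant → unchanged [e].

[jeːvruːɾeːne]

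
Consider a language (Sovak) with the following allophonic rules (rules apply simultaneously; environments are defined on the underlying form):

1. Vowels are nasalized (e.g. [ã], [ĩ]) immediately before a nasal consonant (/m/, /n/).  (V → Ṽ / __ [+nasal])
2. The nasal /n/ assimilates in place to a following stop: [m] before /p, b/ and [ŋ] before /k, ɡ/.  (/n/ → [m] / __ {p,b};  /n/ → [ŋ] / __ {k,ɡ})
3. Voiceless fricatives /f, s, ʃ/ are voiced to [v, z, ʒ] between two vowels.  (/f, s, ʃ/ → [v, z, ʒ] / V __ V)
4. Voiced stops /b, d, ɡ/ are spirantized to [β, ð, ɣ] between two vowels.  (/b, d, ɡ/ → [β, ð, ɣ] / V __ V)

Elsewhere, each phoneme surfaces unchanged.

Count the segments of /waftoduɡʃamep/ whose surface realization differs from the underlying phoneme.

2

Segments that undergo a rule: /d/ → [ð] (rule 4); /a/ → [ã] (rule 1).
All other segments surface unchanged.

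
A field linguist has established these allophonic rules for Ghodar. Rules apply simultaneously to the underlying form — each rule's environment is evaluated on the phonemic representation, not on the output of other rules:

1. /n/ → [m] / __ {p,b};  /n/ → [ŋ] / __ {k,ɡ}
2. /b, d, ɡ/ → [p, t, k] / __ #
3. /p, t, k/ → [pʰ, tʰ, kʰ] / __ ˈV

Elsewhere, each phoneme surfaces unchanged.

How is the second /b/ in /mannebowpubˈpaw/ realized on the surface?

[b]

/b/ — between /u/ and /p/; rule 2 does not apply here → [b].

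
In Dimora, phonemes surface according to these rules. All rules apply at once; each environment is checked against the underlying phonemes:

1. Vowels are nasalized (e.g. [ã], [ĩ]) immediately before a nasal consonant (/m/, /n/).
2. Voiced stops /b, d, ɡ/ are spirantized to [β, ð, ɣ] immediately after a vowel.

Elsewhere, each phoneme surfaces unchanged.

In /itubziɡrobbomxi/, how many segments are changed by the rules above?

Segments that undergo a rule: /b/ → [β] (rule 2); /ɡ/ → [ɣ] (rule 2); /b/ → [β] (rule 2); /o/ → [õ] (rule 1).
All other segments surface unchanged.

4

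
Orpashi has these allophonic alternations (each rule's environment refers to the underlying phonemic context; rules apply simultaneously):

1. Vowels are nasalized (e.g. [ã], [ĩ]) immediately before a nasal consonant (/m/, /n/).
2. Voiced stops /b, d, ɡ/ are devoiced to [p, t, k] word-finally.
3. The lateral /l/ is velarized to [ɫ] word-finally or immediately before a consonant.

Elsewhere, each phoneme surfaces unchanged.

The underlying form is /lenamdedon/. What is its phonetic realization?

/l/ (word-initial) fails the environment for rule 3, so it stays [l].
Rule 1 applies to /e/ (between /l/ and /n/: before a nasal consonant) → [ẽ].
/n/ (between /e/ and /a/): no rule targets it → [n].
/a/ (between /n/ and /m/) occurs before a nasal consonant → [ã] by rule 1.
/m/ (between /a/ and /d/): no rule targets it → [m].
/d/ (between /m/ and /e/): rule 2 targets it, but not word-finally → unchanged [d].
/e/ — between /d/ and /d/; rule 1 does not apply here → [e].
/d/ — between /e/ and /o/; rule 2 does not apply here → [d].
/o/ (between /d/ and /n/): before a nasal consonant, so rule 1 applies → [õ].
/n/ — not in any rule's target class → [n].

[lẽnãmdedõn]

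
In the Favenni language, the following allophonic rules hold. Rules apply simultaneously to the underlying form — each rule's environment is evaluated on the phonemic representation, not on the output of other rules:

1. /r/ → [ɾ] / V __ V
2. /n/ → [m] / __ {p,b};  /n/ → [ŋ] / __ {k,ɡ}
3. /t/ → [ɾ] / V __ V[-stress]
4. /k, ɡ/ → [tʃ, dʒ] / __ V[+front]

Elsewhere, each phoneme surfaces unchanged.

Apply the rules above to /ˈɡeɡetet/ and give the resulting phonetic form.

Rule 4 applies to /ɡ/ (word-initial: before a front vowel) → [dʒ].
/e/ (between /ɡ/ and /ɡ/): no rule targets it → [e].
/ɡ/ meets the environment for rule 4 (before a front vowel) → [dʒ].
/e/ stays [e].
/t/ meets the environment for rule 3 (between a vowel and a following unstressed vowel) → [ɾ].
/e/ (between /t/ and /t/) is unaffected → [e].
/t/ (word-final) fails the environment for rule 3, so it stays [t].

[ˈdʒedʒeɾet]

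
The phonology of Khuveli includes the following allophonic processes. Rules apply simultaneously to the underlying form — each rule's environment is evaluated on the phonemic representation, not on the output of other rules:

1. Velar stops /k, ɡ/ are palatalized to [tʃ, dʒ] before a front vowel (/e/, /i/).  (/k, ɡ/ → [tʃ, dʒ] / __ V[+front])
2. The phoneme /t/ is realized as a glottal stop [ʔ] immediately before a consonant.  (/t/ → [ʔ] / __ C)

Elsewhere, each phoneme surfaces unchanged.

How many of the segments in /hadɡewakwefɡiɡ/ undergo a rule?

Segments that undergo a rule: /ɡ/ → [dʒ] (rule 1); /ɡ/ → [dʒ] (rule 1).
All other segments surface unchanged.

2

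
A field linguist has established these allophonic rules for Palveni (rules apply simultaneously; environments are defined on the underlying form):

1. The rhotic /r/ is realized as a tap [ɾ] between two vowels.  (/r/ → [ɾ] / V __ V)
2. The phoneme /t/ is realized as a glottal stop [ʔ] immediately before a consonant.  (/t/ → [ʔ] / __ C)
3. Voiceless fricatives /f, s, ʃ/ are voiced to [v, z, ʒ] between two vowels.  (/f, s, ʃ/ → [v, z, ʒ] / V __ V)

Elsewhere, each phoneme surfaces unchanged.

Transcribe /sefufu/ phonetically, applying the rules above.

/s/ (word-initial) is in the target of rule 3 but the environment (between two vowels) is not met → [s].
/f/ (between /e/ and /u/): between two vowels, so rule 3 applies → [v].
Rule 3 applies to /f/ (between /u/ and /u/: between two vowels) → [v].

[sevuvu]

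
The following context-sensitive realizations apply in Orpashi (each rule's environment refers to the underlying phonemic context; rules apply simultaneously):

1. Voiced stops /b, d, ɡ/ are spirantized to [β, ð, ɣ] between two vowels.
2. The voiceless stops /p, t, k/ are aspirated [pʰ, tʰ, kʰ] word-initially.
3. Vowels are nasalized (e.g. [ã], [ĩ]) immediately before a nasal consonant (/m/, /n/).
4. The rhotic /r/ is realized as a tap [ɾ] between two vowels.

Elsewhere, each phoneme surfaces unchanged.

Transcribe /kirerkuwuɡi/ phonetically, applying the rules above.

[kʰiɾerkuwuɣi]

/k/ — word-initial, word-initially — surfaces as [kʰ] (rule 2).
/i/ (between /k/ and /r/) fails the environment for rule 3, so it stays [i].
/r/ (between /i/ and /e/) occurs between two vowels → [ɾ] by rule 4.
/e/ — between /r/ and /r/; rule 3 does not apply here → [e].
/r/ (between /e/ and /k/): rule 4 targets it, but not between two vowels → unchanged [r].
/k/ (between /r/ and /u/) is in the target of rule 2 but the environment (word-initially) is not met → [k].
/u/ (between /k/ and /w/): rule 3 targets it, but not before a nasal consonant → unchanged [u].
/u/ (between /w/ and /ɡ/) fails the environment for rule 3, so it stays [u].
/ɡ/ (between /u/ and /i/): between two vowels, so rule 1 applies → [ɣ].
/i/ (word-final) fails the environment for rule 3, so it stays [i].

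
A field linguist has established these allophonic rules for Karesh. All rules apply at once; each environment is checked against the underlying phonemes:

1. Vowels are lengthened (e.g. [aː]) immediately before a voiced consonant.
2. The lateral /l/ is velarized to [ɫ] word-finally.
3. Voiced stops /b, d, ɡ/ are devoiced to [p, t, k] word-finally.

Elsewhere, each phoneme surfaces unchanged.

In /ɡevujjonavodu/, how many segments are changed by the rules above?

5

Segments that undergo a rule: /e/ → [eː] (rule 1); /u/ → [uː] (rule 1); /o/ → [oː] (rule 1); /a/ → [aː] (rule 1); /o/ → [oː] (rule 1).
All other segments surface unchanged.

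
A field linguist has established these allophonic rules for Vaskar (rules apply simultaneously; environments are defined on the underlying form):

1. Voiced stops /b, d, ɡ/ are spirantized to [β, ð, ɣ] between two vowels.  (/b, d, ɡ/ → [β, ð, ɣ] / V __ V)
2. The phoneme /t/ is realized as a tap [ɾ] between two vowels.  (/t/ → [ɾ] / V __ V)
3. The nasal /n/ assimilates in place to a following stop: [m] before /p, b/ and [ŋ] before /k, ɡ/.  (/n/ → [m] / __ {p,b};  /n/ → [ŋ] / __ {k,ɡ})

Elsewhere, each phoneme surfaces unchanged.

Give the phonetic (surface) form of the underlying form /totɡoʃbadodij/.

/t/ (word-initial): rule 2 targets it, but not between two vowels → unchanged [t].
/o/ (between /t/ and /t/): no rule targets it → [o].
/t/ — between /o/ and /ɡ/; rule 2 does not apply here → [t].
/ɡ/ (between /t/ and /o/): rule 1 targets it, but not between two vowels → unchanged [ɡ].
/o/ (between /ɡ/ and /ʃ/): no rule targets it → [o].
/ʃ/ — not in any rule's target class → [ʃ].
/b/ — between /ʃ/ and /a/; rule 1 does not apply here → [b].
/a/ stays [a].
/d/ (between /a/ and /o/) occurs between two vowels → [ð] by rule 1.
/o/ stays [o].
/d/ — between /o/ and /i/, between two vowels — surfaces as [ð] (rule 1).
/i/ (between /d/ and /j/): no rule targets it → [i].
/j/ stays [j].

[totɡoʃbaðoðij]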